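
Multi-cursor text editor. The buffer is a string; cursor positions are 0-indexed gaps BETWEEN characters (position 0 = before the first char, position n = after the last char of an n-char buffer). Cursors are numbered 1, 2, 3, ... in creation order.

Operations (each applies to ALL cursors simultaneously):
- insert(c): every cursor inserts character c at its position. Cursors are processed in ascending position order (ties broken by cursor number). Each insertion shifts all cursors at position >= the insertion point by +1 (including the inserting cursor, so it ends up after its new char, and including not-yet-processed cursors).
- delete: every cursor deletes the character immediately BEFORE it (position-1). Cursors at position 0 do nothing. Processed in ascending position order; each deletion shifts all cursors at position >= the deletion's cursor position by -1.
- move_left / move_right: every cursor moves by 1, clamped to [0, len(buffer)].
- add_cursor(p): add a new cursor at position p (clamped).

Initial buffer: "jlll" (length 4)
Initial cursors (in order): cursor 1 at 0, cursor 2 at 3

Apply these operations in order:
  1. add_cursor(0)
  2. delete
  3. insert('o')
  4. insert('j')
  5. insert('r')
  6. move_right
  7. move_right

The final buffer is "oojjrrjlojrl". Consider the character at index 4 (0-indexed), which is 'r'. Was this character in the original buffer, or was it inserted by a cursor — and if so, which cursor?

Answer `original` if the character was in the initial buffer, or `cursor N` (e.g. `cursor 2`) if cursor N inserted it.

After op 1 (add_cursor(0)): buffer="jlll" (len 4), cursors c1@0 c3@0 c2@3, authorship ....
After op 2 (delete): buffer="jll" (len 3), cursors c1@0 c3@0 c2@2, authorship ...
After op 3 (insert('o')): buffer="oojlol" (len 6), cursors c1@2 c3@2 c2@5, authorship 13..2.
After op 4 (insert('j')): buffer="oojjjlojl" (len 9), cursors c1@4 c3@4 c2@8, authorship 1313..22.
After op 5 (insert('r')): buffer="oojjrrjlojrl" (len 12), cursors c1@6 c3@6 c2@11, authorship 131313..222.
After op 6 (move_right): buffer="oojjrrjlojrl" (len 12), cursors c1@7 c3@7 c2@12, authorship 131313..222.
After op 7 (move_right): buffer="oojjrrjlojrl" (len 12), cursors c1@8 c3@8 c2@12, authorship 131313..222.
Authorship (.=original, N=cursor N): 1 3 1 3 1 3 . . 2 2 2 .
Index 4: author = 1

Answer: cursor 1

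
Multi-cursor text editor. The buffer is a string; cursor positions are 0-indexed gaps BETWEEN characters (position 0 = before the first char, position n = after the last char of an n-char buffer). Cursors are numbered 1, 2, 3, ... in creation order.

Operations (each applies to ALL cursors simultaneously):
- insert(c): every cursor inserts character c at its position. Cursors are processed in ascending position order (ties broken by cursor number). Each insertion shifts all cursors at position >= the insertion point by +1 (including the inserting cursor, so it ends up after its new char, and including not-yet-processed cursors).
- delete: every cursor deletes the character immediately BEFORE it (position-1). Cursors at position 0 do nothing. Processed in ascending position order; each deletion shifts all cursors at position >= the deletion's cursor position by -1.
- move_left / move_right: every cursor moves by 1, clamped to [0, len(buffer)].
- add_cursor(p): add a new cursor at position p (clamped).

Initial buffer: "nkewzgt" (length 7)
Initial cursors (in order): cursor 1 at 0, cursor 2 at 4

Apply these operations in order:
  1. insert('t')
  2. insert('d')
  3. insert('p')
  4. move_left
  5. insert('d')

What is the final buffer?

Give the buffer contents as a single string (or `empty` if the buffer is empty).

After op 1 (insert('t')): buffer="tnkewtzgt" (len 9), cursors c1@1 c2@6, authorship 1....2...
After op 2 (insert('d')): buffer="tdnkewtdzgt" (len 11), cursors c1@2 c2@8, authorship 11....22...
After op 3 (insert('p')): buffer="tdpnkewtdpzgt" (len 13), cursors c1@3 c2@10, authorship 111....222...
After op 4 (move_left): buffer="tdpnkewtdpzgt" (len 13), cursors c1@2 c2@9, authorship 111....222...
After op 5 (insert('d')): buffer="tddpnkewtddpzgt" (len 15), cursors c1@3 c2@11, authorship 1111....2222...

Answer: tddpnkewtddpzgt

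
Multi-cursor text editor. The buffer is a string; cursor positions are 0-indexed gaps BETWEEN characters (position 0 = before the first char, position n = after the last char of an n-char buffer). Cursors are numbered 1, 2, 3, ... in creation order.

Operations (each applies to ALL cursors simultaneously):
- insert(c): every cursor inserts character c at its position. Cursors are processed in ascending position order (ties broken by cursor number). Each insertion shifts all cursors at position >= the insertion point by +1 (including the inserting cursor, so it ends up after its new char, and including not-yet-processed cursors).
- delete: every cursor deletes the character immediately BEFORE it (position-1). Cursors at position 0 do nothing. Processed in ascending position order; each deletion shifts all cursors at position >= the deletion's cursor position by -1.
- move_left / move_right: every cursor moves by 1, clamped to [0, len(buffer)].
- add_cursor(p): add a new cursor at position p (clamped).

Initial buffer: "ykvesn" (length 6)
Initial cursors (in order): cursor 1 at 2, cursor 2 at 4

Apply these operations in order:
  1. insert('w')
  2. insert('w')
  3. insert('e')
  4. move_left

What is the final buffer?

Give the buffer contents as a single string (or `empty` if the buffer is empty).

Answer: ykwwevewwesn

Derivation:
After op 1 (insert('w')): buffer="ykwvewsn" (len 8), cursors c1@3 c2@6, authorship ..1..2..
After op 2 (insert('w')): buffer="ykwwvewwsn" (len 10), cursors c1@4 c2@8, authorship ..11..22..
After op 3 (insert('e')): buffer="ykwwevewwesn" (len 12), cursors c1@5 c2@10, authorship ..111..222..
After op 4 (move_left): buffer="ykwwevewwesn" (len 12), cursors c1@4 c2@9, authorship ..111..222..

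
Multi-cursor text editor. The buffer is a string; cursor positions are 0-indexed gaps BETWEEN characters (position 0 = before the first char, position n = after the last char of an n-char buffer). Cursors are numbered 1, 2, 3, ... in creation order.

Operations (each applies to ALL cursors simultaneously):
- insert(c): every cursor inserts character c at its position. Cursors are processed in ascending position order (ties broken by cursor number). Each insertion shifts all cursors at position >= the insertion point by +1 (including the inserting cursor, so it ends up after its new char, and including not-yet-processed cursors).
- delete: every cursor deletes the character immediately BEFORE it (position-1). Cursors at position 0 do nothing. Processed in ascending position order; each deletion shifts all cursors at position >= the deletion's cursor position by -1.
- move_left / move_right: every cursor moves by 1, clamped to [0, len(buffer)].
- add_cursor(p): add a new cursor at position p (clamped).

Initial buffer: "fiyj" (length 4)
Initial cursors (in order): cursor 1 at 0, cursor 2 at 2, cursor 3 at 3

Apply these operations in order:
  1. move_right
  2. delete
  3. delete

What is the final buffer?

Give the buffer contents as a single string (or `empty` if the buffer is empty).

After op 1 (move_right): buffer="fiyj" (len 4), cursors c1@1 c2@3 c3@4, authorship ....
After op 2 (delete): buffer="i" (len 1), cursors c1@0 c2@1 c3@1, authorship .
After op 3 (delete): buffer="" (len 0), cursors c1@0 c2@0 c3@0, authorship 

Answer: empty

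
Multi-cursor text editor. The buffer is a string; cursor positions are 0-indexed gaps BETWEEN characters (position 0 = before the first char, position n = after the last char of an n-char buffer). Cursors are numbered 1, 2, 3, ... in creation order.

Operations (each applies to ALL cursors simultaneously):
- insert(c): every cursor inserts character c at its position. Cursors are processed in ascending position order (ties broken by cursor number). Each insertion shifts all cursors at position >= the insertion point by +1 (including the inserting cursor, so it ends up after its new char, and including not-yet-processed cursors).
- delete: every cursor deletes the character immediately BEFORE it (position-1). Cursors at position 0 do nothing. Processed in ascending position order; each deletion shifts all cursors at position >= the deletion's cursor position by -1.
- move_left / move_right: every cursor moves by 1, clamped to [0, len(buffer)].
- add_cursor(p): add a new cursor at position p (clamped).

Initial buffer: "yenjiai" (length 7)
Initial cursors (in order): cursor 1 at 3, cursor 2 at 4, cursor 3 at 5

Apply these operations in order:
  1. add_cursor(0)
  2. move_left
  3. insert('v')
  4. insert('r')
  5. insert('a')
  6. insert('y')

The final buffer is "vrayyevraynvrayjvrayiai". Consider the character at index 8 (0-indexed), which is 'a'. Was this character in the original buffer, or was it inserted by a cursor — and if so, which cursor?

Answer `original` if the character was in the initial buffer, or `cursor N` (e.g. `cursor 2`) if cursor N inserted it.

Answer: cursor 1

Derivation:
After op 1 (add_cursor(0)): buffer="yenjiai" (len 7), cursors c4@0 c1@3 c2@4 c3@5, authorship .......
After op 2 (move_left): buffer="yenjiai" (len 7), cursors c4@0 c1@2 c2@3 c3@4, authorship .......
After op 3 (insert('v')): buffer="vyevnvjviai" (len 11), cursors c4@1 c1@4 c2@6 c3@8, authorship 4..1.2.3...
After op 4 (insert('r')): buffer="vryevrnvrjvriai" (len 15), cursors c4@2 c1@6 c2@9 c3@12, authorship 44..11.22.33...
After op 5 (insert('a')): buffer="vrayevranvrajvraiai" (len 19), cursors c4@3 c1@8 c2@12 c3@16, authorship 444..111.222.333...
After op 6 (insert('y')): buffer="vrayyevraynvrayjvrayiai" (len 23), cursors c4@4 c1@10 c2@15 c3@20, authorship 4444..1111.2222.3333...
Authorship (.=original, N=cursor N): 4 4 4 4 . . 1 1 1 1 . 2 2 2 2 . 3 3 3 3 . . .
Index 8: author = 1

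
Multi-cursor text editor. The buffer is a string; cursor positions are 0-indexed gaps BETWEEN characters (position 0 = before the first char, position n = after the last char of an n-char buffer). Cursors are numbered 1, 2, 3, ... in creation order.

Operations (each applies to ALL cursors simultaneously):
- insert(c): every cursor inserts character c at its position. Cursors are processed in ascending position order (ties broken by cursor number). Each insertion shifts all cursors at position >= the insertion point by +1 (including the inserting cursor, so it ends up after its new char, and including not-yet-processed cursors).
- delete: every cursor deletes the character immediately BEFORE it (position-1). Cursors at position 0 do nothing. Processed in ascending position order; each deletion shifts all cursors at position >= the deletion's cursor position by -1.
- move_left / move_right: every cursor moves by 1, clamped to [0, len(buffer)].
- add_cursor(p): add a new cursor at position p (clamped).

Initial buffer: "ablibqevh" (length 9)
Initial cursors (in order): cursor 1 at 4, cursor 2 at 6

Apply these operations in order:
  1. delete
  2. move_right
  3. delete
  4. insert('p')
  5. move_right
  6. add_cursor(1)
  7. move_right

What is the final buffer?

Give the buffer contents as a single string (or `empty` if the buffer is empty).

Answer: ablppvh

Derivation:
After op 1 (delete): buffer="ablbevh" (len 7), cursors c1@3 c2@4, authorship .......
After op 2 (move_right): buffer="ablbevh" (len 7), cursors c1@4 c2@5, authorship .......
After op 3 (delete): buffer="ablvh" (len 5), cursors c1@3 c2@3, authorship .....
After op 4 (insert('p')): buffer="ablppvh" (len 7), cursors c1@5 c2@5, authorship ...12..
After op 5 (move_right): buffer="ablppvh" (len 7), cursors c1@6 c2@6, authorship ...12..
After op 6 (add_cursor(1)): buffer="ablppvh" (len 7), cursors c3@1 c1@6 c2@6, authorship ...12..
After op 7 (move_right): buffer="ablppvh" (len 7), cursors c3@2 c1@7 c2@7, authorship ...12..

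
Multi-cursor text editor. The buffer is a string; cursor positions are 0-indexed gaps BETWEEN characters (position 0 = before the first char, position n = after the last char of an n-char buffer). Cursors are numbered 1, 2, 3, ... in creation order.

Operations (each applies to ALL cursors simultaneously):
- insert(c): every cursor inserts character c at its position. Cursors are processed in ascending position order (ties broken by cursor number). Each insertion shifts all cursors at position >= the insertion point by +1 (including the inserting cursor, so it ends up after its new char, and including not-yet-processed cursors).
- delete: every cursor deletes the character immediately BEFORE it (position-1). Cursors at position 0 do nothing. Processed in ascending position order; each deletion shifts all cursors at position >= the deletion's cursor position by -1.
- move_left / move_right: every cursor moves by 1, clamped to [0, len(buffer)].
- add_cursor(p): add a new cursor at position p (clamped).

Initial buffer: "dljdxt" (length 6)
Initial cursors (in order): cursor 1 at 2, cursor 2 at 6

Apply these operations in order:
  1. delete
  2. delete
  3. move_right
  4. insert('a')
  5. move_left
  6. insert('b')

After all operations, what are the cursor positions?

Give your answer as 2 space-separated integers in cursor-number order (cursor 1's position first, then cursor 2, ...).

After op 1 (delete): buffer="djdx" (len 4), cursors c1@1 c2@4, authorship ....
After op 2 (delete): buffer="jd" (len 2), cursors c1@0 c2@2, authorship ..
After op 3 (move_right): buffer="jd" (len 2), cursors c1@1 c2@2, authorship ..
After op 4 (insert('a')): buffer="jada" (len 4), cursors c1@2 c2@4, authorship .1.2
After op 5 (move_left): buffer="jada" (len 4), cursors c1@1 c2@3, authorship .1.2
After op 6 (insert('b')): buffer="jbadba" (len 6), cursors c1@2 c2@5, authorship .11.22

Answer: 2 5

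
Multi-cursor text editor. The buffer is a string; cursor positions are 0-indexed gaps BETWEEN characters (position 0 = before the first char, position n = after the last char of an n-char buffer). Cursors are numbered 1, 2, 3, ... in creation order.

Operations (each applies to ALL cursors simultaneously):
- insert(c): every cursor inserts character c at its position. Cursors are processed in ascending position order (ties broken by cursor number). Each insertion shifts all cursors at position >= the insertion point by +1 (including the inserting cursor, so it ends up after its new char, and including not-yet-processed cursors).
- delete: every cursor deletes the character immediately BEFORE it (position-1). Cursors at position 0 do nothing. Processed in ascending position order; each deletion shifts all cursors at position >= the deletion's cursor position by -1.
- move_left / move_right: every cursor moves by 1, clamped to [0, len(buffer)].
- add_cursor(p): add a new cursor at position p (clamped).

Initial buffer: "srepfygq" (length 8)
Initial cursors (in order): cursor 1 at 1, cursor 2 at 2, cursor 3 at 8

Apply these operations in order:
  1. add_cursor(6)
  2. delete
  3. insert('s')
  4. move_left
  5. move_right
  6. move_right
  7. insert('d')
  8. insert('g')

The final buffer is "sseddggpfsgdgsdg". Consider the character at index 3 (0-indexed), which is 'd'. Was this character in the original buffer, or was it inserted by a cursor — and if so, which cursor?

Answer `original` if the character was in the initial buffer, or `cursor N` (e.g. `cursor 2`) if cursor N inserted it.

After op 1 (add_cursor(6)): buffer="srepfygq" (len 8), cursors c1@1 c2@2 c4@6 c3@8, authorship ........
After op 2 (delete): buffer="epfg" (len 4), cursors c1@0 c2@0 c4@3 c3@4, authorship ....
After op 3 (insert('s')): buffer="ssepfsgs" (len 8), cursors c1@2 c2@2 c4@6 c3@8, authorship 12...4.3
After op 4 (move_left): buffer="ssepfsgs" (len 8), cursors c1@1 c2@1 c4@5 c3@7, authorship 12...4.3
After op 5 (move_right): buffer="ssepfsgs" (len 8), cursors c1@2 c2@2 c4@6 c3@8, authorship 12...4.3
After op 6 (move_right): buffer="ssepfsgs" (len 8), cursors c1@3 c2@3 c4@7 c3@8, authorship 12...4.3
After op 7 (insert('d')): buffer="sseddpfsgdsd" (len 12), cursors c1@5 c2@5 c4@10 c3@12, authorship 12.12..4.433
After op 8 (insert('g')): buffer="sseddggpfsgdgsdg" (len 16), cursors c1@7 c2@7 c4@13 c3@16, authorship 12.1212..4.44333
Authorship (.=original, N=cursor N): 1 2 . 1 2 1 2 . . 4 . 4 4 3 3 3
Index 3: author = 1

Answer: cursor 1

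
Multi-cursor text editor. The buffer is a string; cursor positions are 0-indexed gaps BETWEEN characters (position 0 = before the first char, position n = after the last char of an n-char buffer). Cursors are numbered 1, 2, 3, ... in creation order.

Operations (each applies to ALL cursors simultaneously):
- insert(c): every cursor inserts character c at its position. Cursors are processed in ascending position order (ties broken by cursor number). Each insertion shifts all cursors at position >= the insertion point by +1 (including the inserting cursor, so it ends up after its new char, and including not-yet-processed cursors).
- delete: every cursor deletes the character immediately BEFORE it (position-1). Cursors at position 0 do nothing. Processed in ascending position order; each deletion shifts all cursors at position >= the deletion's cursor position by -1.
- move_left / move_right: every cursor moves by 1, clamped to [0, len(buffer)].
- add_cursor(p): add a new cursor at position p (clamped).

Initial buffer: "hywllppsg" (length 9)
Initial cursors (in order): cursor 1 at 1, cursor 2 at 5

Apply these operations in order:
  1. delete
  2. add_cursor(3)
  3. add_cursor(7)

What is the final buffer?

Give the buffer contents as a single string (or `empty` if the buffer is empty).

Answer: ywlppsg

Derivation:
After op 1 (delete): buffer="ywlppsg" (len 7), cursors c1@0 c2@3, authorship .......
After op 2 (add_cursor(3)): buffer="ywlppsg" (len 7), cursors c1@0 c2@3 c3@3, authorship .......
After op 3 (add_cursor(7)): buffer="ywlppsg" (len 7), cursors c1@0 c2@3 c3@3 c4@7, authorship .......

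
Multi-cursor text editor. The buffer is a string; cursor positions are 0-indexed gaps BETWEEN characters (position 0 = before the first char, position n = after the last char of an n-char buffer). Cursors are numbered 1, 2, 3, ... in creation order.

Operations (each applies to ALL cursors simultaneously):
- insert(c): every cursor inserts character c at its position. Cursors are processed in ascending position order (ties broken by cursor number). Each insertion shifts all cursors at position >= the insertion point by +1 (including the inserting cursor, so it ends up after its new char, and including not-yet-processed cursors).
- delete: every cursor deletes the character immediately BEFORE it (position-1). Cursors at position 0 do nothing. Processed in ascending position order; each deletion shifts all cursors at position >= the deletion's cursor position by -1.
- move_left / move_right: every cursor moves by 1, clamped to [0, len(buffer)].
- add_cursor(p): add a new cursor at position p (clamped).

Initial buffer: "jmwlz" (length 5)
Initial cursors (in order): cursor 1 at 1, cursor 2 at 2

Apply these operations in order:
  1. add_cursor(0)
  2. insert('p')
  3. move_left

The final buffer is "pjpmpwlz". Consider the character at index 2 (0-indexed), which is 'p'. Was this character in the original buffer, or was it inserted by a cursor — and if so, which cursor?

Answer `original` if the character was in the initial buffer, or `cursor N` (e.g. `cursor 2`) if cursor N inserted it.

After op 1 (add_cursor(0)): buffer="jmwlz" (len 5), cursors c3@0 c1@1 c2@2, authorship .....
After op 2 (insert('p')): buffer="pjpmpwlz" (len 8), cursors c3@1 c1@3 c2@5, authorship 3.1.2...
After op 3 (move_left): buffer="pjpmpwlz" (len 8), cursors c3@0 c1@2 c2@4, authorship 3.1.2...
Authorship (.=original, N=cursor N): 3 . 1 . 2 . . .
Index 2: author = 1

Answer: cursor 1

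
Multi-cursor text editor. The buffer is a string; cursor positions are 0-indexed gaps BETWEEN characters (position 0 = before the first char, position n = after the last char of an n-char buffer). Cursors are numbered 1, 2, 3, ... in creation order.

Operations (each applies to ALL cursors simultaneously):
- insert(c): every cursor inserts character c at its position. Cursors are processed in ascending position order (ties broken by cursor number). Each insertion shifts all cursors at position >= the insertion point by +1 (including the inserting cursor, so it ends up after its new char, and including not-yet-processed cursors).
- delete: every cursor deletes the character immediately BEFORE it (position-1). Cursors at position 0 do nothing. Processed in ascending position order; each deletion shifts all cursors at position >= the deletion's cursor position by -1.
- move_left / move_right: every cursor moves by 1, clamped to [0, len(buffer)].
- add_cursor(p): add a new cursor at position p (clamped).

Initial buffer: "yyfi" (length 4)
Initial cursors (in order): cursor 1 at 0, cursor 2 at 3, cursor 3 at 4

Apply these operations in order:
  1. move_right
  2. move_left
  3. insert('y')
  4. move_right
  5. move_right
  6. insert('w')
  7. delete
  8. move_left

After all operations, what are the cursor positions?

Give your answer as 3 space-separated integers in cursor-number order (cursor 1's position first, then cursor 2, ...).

After op 1 (move_right): buffer="yyfi" (len 4), cursors c1@1 c2@4 c3@4, authorship ....
After op 2 (move_left): buffer="yyfi" (len 4), cursors c1@0 c2@3 c3@3, authorship ....
After op 3 (insert('y')): buffer="yyyfyyi" (len 7), cursors c1@1 c2@6 c3@6, authorship 1...23.
After op 4 (move_right): buffer="yyyfyyi" (len 7), cursors c1@2 c2@7 c3@7, authorship 1...23.
After op 5 (move_right): buffer="yyyfyyi" (len 7), cursors c1@3 c2@7 c3@7, authorship 1...23.
After op 6 (insert('w')): buffer="yyywfyyiww" (len 10), cursors c1@4 c2@10 c3@10, authorship 1..1.23.23
After op 7 (delete): buffer="yyyfyyi" (len 7), cursors c1@3 c2@7 c3@7, authorship 1...23.
After op 8 (move_left): buffer="yyyfyyi" (len 7), cursors c1@2 c2@6 c3@6, authorship 1...23.

Answer: 2 6 6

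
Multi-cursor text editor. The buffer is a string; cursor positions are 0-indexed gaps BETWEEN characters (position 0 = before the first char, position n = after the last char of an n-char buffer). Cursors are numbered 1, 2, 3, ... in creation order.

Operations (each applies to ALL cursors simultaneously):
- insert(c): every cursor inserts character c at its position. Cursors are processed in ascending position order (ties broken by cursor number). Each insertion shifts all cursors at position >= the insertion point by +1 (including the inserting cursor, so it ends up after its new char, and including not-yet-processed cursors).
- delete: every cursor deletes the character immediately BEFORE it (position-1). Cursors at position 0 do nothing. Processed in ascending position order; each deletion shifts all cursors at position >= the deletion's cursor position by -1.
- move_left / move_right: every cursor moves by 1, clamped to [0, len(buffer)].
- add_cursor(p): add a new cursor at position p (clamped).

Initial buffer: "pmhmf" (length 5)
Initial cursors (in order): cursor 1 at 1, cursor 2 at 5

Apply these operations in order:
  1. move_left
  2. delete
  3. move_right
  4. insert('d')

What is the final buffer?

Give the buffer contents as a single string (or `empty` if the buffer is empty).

After op 1 (move_left): buffer="pmhmf" (len 5), cursors c1@0 c2@4, authorship .....
After op 2 (delete): buffer="pmhf" (len 4), cursors c1@0 c2@3, authorship ....
After op 3 (move_right): buffer="pmhf" (len 4), cursors c1@1 c2@4, authorship ....
After op 4 (insert('d')): buffer="pdmhfd" (len 6), cursors c1@2 c2@6, authorship .1...2

Answer: pdmhfd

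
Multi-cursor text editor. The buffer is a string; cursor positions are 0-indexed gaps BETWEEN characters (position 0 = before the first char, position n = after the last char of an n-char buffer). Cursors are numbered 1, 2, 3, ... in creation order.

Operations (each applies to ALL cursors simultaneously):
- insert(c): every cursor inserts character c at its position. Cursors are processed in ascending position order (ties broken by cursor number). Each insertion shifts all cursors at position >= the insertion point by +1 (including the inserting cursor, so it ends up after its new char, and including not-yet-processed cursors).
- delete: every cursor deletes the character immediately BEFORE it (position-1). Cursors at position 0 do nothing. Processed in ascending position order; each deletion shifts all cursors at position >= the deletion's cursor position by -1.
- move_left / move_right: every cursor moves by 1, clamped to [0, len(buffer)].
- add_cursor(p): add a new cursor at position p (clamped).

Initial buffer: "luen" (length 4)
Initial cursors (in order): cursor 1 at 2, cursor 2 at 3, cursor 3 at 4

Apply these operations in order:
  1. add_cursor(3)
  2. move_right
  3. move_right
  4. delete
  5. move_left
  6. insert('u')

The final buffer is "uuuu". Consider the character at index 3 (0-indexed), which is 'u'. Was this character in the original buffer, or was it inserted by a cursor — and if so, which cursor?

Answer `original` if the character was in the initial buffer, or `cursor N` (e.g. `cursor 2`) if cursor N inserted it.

Answer: cursor 4

Derivation:
After op 1 (add_cursor(3)): buffer="luen" (len 4), cursors c1@2 c2@3 c4@3 c3@4, authorship ....
After op 2 (move_right): buffer="luen" (len 4), cursors c1@3 c2@4 c3@4 c4@4, authorship ....
After op 3 (move_right): buffer="luen" (len 4), cursors c1@4 c2@4 c3@4 c4@4, authorship ....
After op 4 (delete): buffer="" (len 0), cursors c1@0 c2@0 c3@0 c4@0, authorship 
After op 5 (move_left): buffer="" (len 0), cursors c1@0 c2@0 c3@0 c4@0, authorship 
After op 6 (insert('u')): buffer="uuuu" (len 4), cursors c1@4 c2@4 c3@4 c4@4, authorship 1234
Authorship (.=original, N=cursor N): 1 2 3 4
Index 3: author = 4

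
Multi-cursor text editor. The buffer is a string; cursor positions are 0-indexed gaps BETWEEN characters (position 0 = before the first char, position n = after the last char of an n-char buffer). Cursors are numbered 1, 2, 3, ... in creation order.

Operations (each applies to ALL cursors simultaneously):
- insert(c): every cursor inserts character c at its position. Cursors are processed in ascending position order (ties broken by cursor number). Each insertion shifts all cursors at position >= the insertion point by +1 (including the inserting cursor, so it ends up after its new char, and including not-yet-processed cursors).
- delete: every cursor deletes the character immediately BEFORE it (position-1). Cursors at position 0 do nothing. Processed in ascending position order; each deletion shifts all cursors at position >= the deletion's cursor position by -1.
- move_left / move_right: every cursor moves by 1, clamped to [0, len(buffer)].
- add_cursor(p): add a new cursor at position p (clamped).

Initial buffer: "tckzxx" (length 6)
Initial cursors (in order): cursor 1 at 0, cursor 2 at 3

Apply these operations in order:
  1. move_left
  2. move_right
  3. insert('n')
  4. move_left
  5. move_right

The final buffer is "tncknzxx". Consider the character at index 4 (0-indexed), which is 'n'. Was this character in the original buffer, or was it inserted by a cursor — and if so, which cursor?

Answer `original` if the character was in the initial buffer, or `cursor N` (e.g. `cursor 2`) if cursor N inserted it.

After op 1 (move_left): buffer="tckzxx" (len 6), cursors c1@0 c2@2, authorship ......
After op 2 (move_right): buffer="tckzxx" (len 6), cursors c1@1 c2@3, authorship ......
After op 3 (insert('n')): buffer="tncknzxx" (len 8), cursors c1@2 c2@5, authorship .1..2...
After op 4 (move_left): buffer="tncknzxx" (len 8), cursors c1@1 c2@4, authorship .1..2...
After op 5 (move_right): buffer="tncknzxx" (len 8), cursors c1@2 c2@5, authorship .1..2...
Authorship (.=original, N=cursor N): . 1 . . 2 . . .
Index 4: author = 2

Answer: cursor 2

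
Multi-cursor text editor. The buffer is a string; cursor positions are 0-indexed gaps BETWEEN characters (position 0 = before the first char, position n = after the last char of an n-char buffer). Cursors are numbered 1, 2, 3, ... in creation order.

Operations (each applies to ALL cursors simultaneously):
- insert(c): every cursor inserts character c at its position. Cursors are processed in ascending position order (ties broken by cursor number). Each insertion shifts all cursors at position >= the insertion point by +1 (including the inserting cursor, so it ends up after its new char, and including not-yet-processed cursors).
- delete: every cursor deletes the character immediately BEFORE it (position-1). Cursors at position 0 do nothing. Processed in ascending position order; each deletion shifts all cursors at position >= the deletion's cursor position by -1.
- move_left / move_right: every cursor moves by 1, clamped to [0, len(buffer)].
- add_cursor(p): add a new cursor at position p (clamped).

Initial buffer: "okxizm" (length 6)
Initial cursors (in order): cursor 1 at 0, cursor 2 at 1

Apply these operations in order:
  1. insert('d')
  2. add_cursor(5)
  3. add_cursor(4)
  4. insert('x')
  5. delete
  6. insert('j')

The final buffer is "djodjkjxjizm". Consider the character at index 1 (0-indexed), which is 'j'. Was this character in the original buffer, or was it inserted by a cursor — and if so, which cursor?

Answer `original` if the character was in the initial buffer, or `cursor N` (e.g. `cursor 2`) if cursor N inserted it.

Answer: cursor 1

Derivation:
After op 1 (insert('d')): buffer="dodkxizm" (len 8), cursors c1@1 c2@3, authorship 1.2.....
After op 2 (add_cursor(5)): buffer="dodkxizm" (len 8), cursors c1@1 c2@3 c3@5, authorship 1.2.....
After op 3 (add_cursor(4)): buffer="dodkxizm" (len 8), cursors c1@1 c2@3 c4@4 c3@5, authorship 1.2.....
After op 4 (insert('x')): buffer="dxodxkxxxizm" (len 12), cursors c1@2 c2@5 c4@7 c3@9, authorship 11.22.4.3...
After op 5 (delete): buffer="dodkxizm" (len 8), cursors c1@1 c2@3 c4@4 c3@5, authorship 1.2.....
After op 6 (insert('j')): buffer="djodjkjxjizm" (len 12), cursors c1@2 c2@5 c4@7 c3@9, authorship 11.22.4.3...
Authorship (.=original, N=cursor N): 1 1 . 2 2 . 4 . 3 . . .
Index 1: author = 1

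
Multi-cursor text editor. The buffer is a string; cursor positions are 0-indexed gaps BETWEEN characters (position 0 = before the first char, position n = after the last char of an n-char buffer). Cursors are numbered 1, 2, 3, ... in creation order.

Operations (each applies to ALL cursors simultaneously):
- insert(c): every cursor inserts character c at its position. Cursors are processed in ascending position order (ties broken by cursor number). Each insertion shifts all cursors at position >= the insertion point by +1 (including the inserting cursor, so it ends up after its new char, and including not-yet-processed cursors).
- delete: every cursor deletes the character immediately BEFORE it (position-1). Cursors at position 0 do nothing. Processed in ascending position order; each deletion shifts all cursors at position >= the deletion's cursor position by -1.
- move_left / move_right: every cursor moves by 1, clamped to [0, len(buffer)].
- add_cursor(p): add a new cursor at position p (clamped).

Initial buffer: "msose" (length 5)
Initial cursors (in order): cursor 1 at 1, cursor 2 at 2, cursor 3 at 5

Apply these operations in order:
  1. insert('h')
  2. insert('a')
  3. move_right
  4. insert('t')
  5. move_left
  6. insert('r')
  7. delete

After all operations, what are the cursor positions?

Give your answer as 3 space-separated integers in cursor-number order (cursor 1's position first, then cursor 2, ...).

Answer: 4 8 13

Derivation:
After op 1 (insert('h')): buffer="mhshoseh" (len 8), cursors c1@2 c2@4 c3@8, authorship .1.2...3
After op 2 (insert('a')): buffer="mhashaoseha" (len 11), cursors c1@3 c2@6 c3@11, authorship .11.22...33
After op 3 (move_right): buffer="mhashaoseha" (len 11), cursors c1@4 c2@7 c3@11, authorship .11.22...33
After op 4 (insert('t')): buffer="mhasthaotsehat" (len 14), cursors c1@5 c2@9 c3@14, authorship .11.122.2..333
After op 5 (move_left): buffer="mhasthaotsehat" (len 14), cursors c1@4 c2@8 c3@13, authorship .11.122.2..333
After op 6 (insert('r')): buffer="mhasrthaortsehart" (len 17), cursors c1@5 c2@10 c3@16, authorship .11.1122.22..3333
After op 7 (delete): buffer="mhasthaotsehat" (len 14), cursors c1@4 c2@8 c3@13, authorship .11.122.2..333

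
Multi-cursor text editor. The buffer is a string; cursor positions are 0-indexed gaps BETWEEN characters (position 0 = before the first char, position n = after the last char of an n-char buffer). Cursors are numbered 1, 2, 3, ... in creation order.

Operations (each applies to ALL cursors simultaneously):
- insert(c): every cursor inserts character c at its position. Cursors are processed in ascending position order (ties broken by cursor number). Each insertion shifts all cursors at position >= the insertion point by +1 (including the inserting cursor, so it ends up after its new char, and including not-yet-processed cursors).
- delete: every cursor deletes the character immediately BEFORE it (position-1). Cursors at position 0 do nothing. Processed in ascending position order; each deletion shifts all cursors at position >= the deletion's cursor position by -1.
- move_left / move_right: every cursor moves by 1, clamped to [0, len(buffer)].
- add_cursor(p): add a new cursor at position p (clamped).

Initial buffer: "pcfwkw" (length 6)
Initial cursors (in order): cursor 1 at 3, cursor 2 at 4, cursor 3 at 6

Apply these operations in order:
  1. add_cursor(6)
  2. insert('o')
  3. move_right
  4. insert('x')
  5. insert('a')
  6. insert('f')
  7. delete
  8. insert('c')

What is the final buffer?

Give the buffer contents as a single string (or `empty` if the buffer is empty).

After op 1 (add_cursor(6)): buffer="pcfwkw" (len 6), cursors c1@3 c2@4 c3@6 c4@6, authorship ......
After op 2 (insert('o')): buffer="pcfowokwoo" (len 10), cursors c1@4 c2@6 c3@10 c4@10, authorship ...1.2..34
After op 3 (move_right): buffer="pcfowokwoo" (len 10), cursors c1@5 c2@7 c3@10 c4@10, authorship ...1.2..34
After op 4 (insert('x')): buffer="pcfowxokxwooxx" (len 14), cursors c1@6 c2@9 c3@14 c4@14, authorship ...1.12.2.3434
After op 5 (insert('a')): buffer="pcfowxaokxawooxxaa" (len 18), cursors c1@7 c2@11 c3@18 c4@18, authorship ...1.112.22.343434
After op 6 (insert('f')): buffer="pcfowxafokxafwooxxaaff" (len 22), cursors c1@8 c2@13 c3@22 c4@22, authorship ...1.1112.222.34343434
After op 7 (delete): buffer="pcfowxaokxawooxxaa" (len 18), cursors c1@7 c2@11 c3@18 c4@18, authorship ...1.112.22.343434
After op 8 (insert('c')): buffer="pcfowxacokxacwooxxaacc" (len 22), cursors c1@8 c2@13 c3@22 c4@22, authorship ...1.1112.222.34343434

Answer: pcfowxacokxacwooxxaacc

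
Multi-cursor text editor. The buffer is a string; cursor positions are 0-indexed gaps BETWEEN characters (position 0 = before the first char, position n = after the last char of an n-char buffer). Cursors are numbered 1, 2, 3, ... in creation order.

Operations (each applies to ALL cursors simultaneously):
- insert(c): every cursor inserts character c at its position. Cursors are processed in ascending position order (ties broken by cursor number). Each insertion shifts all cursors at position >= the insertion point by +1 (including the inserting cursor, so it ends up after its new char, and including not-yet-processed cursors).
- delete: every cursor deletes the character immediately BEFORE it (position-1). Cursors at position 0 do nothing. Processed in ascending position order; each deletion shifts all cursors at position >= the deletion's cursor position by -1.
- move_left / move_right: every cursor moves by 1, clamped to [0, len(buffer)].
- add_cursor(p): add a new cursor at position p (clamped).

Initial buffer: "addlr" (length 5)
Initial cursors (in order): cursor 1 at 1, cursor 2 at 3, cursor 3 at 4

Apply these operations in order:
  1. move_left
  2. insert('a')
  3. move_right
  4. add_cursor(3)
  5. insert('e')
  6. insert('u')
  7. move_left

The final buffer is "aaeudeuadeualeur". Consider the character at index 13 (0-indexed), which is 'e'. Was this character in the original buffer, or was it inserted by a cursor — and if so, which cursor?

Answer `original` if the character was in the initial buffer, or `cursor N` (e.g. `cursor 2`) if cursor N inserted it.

Answer: cursor 3

Derivation:
After op 1 (move_left): buffer="addlr" (len 5), cursors c1@0 c2@2 c3@3, authorship .....
After op 2 (insert('a')): buffer="aadadalr" (len 8), cursors c1@1 c2@4 c3@6, authorship 1..2.3..
After op 3 (move_right): buffer="aadadalr" (len 8), cursors c1@2 c2@5 c3@7, authorship 1..2.3..
After op 4 (add_cursor(3)): buffer="aadadalr" (len 8), cursors c1@2 c4@3 c2@5 c3@7, authorship 1..2.3..
After op 5 (insert('e')): buffer="aaedeadealer" (len 12), cursors c1@3 c4@5 c2@8 c3@11, authorship 1.1.42.23.3.
After op 6 (insert('u')): buffer="aaeudeuadeualeur" (len 16), cursors c1@4 c4@7 c2@11 c3@15, authorship 1.11.442.223.33.
After op 7 (move_left): buffer="aaeudeuadeualeur" (len 16), cursors c1@3 c4@6 c2@10 c3@14, authorship 1.11.442.223.33.
Authorship (.=original, N=cursor N): 1 . 1 1 . 4 4 2 . 2 2 3 . 3 3 .
Index 13: author = 3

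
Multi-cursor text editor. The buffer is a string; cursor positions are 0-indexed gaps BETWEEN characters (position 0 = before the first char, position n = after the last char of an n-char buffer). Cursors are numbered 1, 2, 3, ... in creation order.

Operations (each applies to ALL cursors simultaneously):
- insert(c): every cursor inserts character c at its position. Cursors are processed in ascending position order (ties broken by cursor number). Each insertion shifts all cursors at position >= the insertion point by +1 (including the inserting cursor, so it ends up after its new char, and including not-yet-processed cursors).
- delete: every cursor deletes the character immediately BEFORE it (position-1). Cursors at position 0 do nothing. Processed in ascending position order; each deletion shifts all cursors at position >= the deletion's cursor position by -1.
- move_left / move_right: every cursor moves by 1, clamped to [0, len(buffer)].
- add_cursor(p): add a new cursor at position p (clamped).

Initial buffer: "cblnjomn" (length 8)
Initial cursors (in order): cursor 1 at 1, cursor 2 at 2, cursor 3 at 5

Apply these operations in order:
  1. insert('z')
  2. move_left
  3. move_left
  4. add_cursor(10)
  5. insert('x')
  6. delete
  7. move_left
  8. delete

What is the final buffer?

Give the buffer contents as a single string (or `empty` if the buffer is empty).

Answer: zbznjzmn

Derivation:
After op 1 (insert('z')): buffer="czbzlnjzomn" (len 11), cursors c1@2 c2@4 c3@8, authorship .1.2...3...
After op 2 (move_left): buffer="czbzlnjzomn" (len 11), cursors c1@1 c2@3 c3@7, authorship .1.2...3...
After op 3 (move_left): buffer="czbzlnjzomn" (len 11), cursors c1@0 c2@2 c3@6, authorship .1.2...3...
After op 4 (add_cursor(10)): buffer="czbzlnjzomn" (len 11), cursors c1@0 c2@2 c3@6 c4@10, authorship .1.2...3...
After op 5 (insert('x')): buffer="xczxbzlnxjzomxn" (len 15), cursors c1@1 c2@4 c3@9 c4@14, authorship 1.12.2..3.3..4.
After op 6 (delete): buffer="czbzlnjzomn" (len 11), cursors c1@0 c2@2 c3@6 c4@10, authorship .1.2...3...
After op 7 (move_left): buffer="czbzlnjzomn" (len 11), cursors c1@0 c2@1 c3@5 c4@9, authorship .1.2...3...
After op 8 (delete): buffer="zbznjzmn" (len 8), cursors c1@0 c2@0 c3@3 c4@6, authorship 1.2..3..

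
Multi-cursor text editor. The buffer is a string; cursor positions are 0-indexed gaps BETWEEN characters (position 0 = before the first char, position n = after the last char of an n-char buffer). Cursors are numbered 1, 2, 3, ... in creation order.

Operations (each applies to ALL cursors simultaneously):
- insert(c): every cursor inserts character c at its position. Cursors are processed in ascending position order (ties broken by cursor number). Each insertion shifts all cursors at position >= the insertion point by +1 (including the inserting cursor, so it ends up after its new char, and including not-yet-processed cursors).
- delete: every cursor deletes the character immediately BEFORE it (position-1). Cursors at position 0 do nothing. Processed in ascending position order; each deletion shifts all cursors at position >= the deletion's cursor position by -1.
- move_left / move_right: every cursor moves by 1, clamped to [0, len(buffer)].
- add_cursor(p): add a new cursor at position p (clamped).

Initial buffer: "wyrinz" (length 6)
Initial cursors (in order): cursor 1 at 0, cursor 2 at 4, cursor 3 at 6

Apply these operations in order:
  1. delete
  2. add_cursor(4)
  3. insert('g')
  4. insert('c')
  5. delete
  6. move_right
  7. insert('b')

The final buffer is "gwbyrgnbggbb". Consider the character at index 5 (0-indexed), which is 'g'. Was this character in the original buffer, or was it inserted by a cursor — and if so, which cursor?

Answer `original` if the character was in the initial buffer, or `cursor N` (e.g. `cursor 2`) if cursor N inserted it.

Answer: cursor 2

Derivation:
After op 1 (delete): buffer="wyrn" (len 4), cursors c1@0 c2@3 c3@4, authorship ....
After op 2 (add_cursor(4)): buffer="wyrn" (len 4), cursors c1@0 c2@3 c3@4 c4@4, authorship ....
After op 3 (insert('g')): buffer="gwyrgngg" (len 8), cursors c1@1 c2@5 c3@8 c4@8, authorship 1...2.34
After op 4 (insert('c')): buffer="gcwyrgcnggcc" (len 12), cursors c1@2 c2@7 c3@12 c4@12, authorship 11...22.3434
After op 5 (delete): buffer="gwyrgngg" (len 8), cursors c1@1 c2@5 c3@8 c4@8, authorship 1...2.34
After op 6 (move_right): buffer="gwyrgngg" (len 8), cursors c1@2 c2@6 c3@8 c4@8, authorship 1...2.34
After op 7 (insert('b')): buffer="gwbyrgnbggbb" (len 12), cursors c1@3 c2@8 c3@12 c4@12, authorship 1.1..2.23434
Authorship (.=original, N=cursor N): 1 . 1 . . 2 . 2 3 4 3 4
Index 5: author = 2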